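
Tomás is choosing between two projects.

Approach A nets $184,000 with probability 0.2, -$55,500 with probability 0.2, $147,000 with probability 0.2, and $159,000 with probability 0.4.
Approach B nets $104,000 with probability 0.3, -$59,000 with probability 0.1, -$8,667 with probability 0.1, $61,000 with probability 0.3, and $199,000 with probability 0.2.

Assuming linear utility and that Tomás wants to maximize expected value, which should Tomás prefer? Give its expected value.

Approach A = 0.2 × 184000 + 0.2 × (-55500) + 0.2 × 147000 + 0.4 × 159000 = 36800 − 11100 + 29400 + 63600 = 118700
Approach B = 0.3 × 104000 + 0.1 × (-59000) + 0.1 × (-8667) + 0.3 × 61000 + 0.2 × 199000 = 31200 − 5900 − 866.7 + 18300 + 39800 = 82533.3

Approach A ($118,700)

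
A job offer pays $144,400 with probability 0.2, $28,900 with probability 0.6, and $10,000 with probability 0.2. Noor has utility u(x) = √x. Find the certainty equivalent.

E[u] = 0.2·√144400 + 0.6·√28900 + 0.2·√10000 = 0.2·380 + 0.6·170 + 0.2·100 = 198
CE = (198)² = 39204

$39,204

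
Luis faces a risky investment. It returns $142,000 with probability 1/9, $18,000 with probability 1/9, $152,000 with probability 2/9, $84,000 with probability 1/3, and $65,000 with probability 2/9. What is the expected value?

$94,000

EV = 1/9 × 142000 + 1/9 × 18000 + 2/9 × 152000 + 1/3 × 84000 + 2/9 × 65000 = 15777.7778 + 2000 + 33777.7778 + 28000 + 14444.4444 = 94000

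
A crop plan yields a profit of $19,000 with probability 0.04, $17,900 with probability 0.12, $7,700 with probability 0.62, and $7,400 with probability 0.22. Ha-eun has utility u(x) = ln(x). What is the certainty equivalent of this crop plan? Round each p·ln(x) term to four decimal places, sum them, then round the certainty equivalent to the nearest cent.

$8,756.92

E[u] = 0.04·ln(19000) + 0.12·ln(17900) + 0.62·ln(7700) + 0.22·ln(7400) = 0.3941 + 1.1751 + 5.5484 + 1.9600 = 9.0776
CE = e^9.0776 ≈ 8756.92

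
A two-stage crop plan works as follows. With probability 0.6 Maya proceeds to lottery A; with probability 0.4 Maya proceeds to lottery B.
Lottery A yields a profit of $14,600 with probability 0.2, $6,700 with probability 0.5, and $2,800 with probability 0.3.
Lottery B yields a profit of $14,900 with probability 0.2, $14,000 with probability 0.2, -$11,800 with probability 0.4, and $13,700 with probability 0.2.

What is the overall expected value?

EV(A) = 0.2 × 14600 + 0.5 × 6700 + 0.3 × 2800 = 2920 + 3350 + 840 = 7110
EV(B) = 0.2 × 14900 + 0.2 × 14000 + 0.4 × (-11800) + 0.2 × 13700 = 2980 + 2800 − 4720 + 2740 = 3800
Overall = 0.6 × 7110 + 0.4 × 3800 = 4266 + 1520 = 5786

$5,786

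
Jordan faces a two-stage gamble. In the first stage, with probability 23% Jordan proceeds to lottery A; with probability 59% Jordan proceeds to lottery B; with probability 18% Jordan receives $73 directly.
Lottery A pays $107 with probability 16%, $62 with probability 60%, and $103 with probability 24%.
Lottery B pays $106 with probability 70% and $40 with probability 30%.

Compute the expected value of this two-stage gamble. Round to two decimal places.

$82.18

EV(A) = 0.16 × 107 + 0.6 × 62 + 0.24 × 103 = 17.12 + 37.2 + 24.72 = 79.04
EV(B) = 0.7 × 106 + 0.3 × 40 = 74.2 + 12 = 86.2
Branch C: 73 (certain)
Overall = 0.23 × 79.04 + 0.59 × 86.2 + 0.18 × 73 = 18.1792 + 50.858 + 13.14 = 82.1772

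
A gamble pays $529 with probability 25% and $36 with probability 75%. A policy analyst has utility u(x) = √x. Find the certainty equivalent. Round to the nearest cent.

$105.06

E[u] = 0.25·√529 + 0.75·√36 = 0.25·23 + 0.75·6 = 10.25
CE = (10.25)² = 105.0625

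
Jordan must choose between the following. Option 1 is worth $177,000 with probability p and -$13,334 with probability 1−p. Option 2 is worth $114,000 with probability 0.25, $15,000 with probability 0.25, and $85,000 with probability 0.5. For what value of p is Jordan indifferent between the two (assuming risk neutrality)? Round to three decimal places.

p = 0.463

EV(Option 2) = 0.25 × 114000 + 0.25 × 15000 + 0.5 × 85000 = 28500 + 3750 + 42500 = 74750
p·177000 + (1−p)·(-13334) = 74750
190334p − 13334 = 74750
p = (74750 + 13334) / 190334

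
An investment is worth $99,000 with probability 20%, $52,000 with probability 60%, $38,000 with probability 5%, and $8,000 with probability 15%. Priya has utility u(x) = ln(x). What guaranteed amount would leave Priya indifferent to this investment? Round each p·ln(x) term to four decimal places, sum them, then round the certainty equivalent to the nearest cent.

E[u] = 0.2·ln(99000) + 0.6·ln(52000) + 0.05·ln(38000) + 0.15·ln(8000) = 2.3006 + 6.5154 + 0.5273 + 1.3481 = 10.6914
CE = e^10.6914 ≈ 43976.03

$43,976.03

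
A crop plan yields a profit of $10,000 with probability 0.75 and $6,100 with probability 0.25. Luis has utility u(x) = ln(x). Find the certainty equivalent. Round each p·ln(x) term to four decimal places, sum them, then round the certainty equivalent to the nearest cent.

E[u] = 0.75·ln(10000) + 0.25·ln(6100) = 6.9078 + 2.1790 = 9.0868
CE = e^9.0868 ≈ 8837.86

$8,837.86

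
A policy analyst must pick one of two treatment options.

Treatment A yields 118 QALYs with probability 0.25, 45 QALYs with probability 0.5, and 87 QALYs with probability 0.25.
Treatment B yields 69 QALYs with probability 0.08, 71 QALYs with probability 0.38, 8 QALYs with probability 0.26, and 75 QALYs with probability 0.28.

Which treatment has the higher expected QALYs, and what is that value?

Treatment A = 0.25 × 118 + 0.5 × 45 + 0.25 × 87 = 29.5 + 22.5 + 21.75 = 73.75
Treatment B = 0.08 × 69 + 0.38 × 71 + 0.26 × 8 + 0.28 × 75 = 5.52 + 26.98 + 2.08 + 21 = 55.58

Treatment A (73.75 QALYs)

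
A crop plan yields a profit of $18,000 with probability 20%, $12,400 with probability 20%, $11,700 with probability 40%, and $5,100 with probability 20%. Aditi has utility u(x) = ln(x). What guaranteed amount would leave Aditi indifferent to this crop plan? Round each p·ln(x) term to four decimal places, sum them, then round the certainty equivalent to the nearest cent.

$10,927.09

E[u] = 0.2·ln(18000) + 0.2·ln(12400) + 0.4·ln(11700) + 0.2·ln(5100) = 1.9596 + 1.8851 + 3.7469 + 1.7074 = 9.2990
CE = e^9.2990 ≈ 10927.09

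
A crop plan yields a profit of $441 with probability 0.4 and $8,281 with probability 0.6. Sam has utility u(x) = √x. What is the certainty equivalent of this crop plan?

E[u] = 0.4·√441 + 0.6·√8281 = 0.4·21 + 0.6·91 = 63
CE = (63)² = 3969

$3,969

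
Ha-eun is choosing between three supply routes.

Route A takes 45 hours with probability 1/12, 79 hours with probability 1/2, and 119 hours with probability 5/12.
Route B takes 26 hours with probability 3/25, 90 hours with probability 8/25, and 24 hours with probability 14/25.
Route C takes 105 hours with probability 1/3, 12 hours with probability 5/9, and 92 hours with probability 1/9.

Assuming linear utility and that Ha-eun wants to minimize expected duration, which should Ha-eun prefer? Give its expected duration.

Route B (45.36 hours)

Route A = 1/12 × 45 + 1/2 × 79 + 5/12 × 119 = 3.75 + 39.5 + 49.5833 = 92.8333
Route B = 3/25 × 26 + 8/25 × 90 + 14/25 × 24 = 3.12 + 28.8 + 13.44 = 45.36
Route C = 1/3 × 105 + 5/9 × 12 + 1/9 × 92 = 35 + 6.6667 + 10.2222 = 51.8889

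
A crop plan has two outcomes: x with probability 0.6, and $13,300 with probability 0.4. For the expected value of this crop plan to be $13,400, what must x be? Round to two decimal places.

x = $13,466.67

0.6·x + 0.4·13300 = 13400
0.6·x = 13400 − 5320 = 8080
x = 8080 / 0.6 = 13466.6667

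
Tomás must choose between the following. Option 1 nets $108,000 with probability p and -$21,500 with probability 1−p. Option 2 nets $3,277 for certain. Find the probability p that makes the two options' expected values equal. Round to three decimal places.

p·108000 + (1−p)·(-21500) = 3277
129500p − 21500 = 3277
p = (3277 + 21500) / 129500

p = 0.191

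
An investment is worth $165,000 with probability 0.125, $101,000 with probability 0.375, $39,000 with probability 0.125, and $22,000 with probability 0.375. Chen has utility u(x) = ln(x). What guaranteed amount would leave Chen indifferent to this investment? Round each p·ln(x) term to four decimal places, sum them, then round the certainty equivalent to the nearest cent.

$53,836.13

E[u] = 0.125·ln(165000) + 0.375·ln(101000) + 0.125·ln(39000) + 0.375·ln(22000) = 1.5017 + 4.3211 + 1.3214 + 3.7495 = 10.8937
CE = e^10.8937 ≈ 53836.13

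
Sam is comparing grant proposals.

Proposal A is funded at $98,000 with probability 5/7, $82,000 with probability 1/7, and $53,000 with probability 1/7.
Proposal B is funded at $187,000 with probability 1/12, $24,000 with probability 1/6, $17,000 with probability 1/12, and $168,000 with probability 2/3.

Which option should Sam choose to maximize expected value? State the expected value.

Proposal B ($133,000)

Proposal A = 5/7 × 98000 + 1/7 × 82000 + 1/7 × 53000 = 70000 + 11714.2857 + 7571.4286 = 89285.7143
Proposal B = 1/12 × 187000 + 1/6 × 24000 + 1/12 × 17000 + 2/3 × 168000 = 15583.3333 + 4000 + 1416.6667 + 112000 = 133000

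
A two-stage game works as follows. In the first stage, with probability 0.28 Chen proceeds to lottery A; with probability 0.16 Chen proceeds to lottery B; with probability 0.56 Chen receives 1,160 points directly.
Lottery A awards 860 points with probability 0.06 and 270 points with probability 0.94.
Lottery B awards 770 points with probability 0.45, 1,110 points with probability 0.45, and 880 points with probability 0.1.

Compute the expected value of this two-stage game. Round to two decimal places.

884.55 points

EV(A) = 0.06 × 860 + 0.94 × 270 = 51.6 + 253.8 = 305.4
EV(B) = 0.45 × 770 + 0.45 × 1110 + 0.1 × 880 = 346.5 + 499.5 + 88 = 934
Branch C: 1160 (certain)
Overall = 0.28 × 305.4 + 0.16 × 934 + 0.56 × 1160 = 85.512 + 149.44 + 649.6 = 884.552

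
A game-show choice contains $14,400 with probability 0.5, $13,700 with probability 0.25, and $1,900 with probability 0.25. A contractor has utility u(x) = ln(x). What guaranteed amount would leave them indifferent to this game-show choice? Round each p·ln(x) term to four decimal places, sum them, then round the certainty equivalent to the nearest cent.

$8,571.52

E[u] = 0.5·ln(14400) + 0.25·ln(13700) + 0.25·ln(1900) = 4.7875 + 2.3813 + 1.8874 = 9.0562
CE = e^9.0562 ≈ 8571.52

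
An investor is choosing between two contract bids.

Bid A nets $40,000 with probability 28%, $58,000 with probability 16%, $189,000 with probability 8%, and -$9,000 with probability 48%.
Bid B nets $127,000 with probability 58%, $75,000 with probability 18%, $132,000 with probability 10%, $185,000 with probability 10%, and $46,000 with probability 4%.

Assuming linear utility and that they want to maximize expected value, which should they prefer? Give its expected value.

Bid A = 0.28 × 40000 + 0.16 × 58000 + 0.08 × 189000 + 0.48 × (-9000) = 11200 + 9280 + 15120 − 4320 = 31280
Bid B = 0.58 × 127000 + 0.18 × 75000 + 0.1 × 132000 + 0.1 × 185000 + 0.04 × 46000 = 73660 + 13500 + 13200 + 18500 + 1840 = 120700

Bid B ($120,700)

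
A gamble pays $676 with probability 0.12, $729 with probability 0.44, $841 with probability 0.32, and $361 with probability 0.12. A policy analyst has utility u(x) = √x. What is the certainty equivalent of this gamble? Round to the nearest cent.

E[u] = 0.12·√676 + 0.44·√729 + 0.32·√841 + 0.12·√361 = 0.12·26 + 0.44·27 + 0.32·29 + 0.12·19 = 26.56
CE = (26.56)² = 705.4336

$705.43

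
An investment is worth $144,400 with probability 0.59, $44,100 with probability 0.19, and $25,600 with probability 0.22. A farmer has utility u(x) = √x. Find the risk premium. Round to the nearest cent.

E[u] = 0.59·√144400 + 0.19·√44100 + 0.22·√25600 = 0.59·380 + 0.19·210 + 0.22·160 = 299.3
CE = (299.3)² = 89580.49
Risk premium = EV − CE = 99207 − 89580.49 = 9626.51

$9,626.51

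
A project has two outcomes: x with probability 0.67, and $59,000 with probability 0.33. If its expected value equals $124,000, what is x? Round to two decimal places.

x = $156,014.93

0.67·x + 0.33·59000 = 124000
0.67·x = 124000 − 19470 = 104530
x = 104530 / 0.67 = 156014.9254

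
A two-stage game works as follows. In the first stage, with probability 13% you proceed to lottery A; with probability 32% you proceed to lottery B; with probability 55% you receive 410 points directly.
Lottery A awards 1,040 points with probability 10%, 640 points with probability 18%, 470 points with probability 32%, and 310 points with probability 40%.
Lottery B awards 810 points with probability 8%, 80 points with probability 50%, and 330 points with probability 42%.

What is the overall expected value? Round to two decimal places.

EV(A) = 0.1 × 1040 + 0.18 × 640 + 0.32 × 470 + 0.4 × 310 = 104 + 115.2 + 150.4 + 124 = 493.6
EV(B) = 0.08 × 810 + 0.5 × 80 + 0.42 × 330 = 64.8 + 40 + 138.6 = 243.4
Branch C: 410 (certain)
Overall = 0.13 × 493.6 + 0.32 × 243.4 + 0.55 × 410 = 64.168 + 77.888 + 225.5 = 367.556

367.56 points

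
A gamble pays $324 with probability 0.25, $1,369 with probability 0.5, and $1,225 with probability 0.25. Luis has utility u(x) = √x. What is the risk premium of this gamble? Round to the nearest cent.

$63.69

E[u] = 0.25·√324 + 0.5·√1369 + 0.25·√1225 = 0.25·18 + 0.5·37 + 0.25·35 = 31.75
CE = (31.75)² = 1008.0625
Risk premium = EV − CE = 1071.75 − 1008.0625 = 63.6875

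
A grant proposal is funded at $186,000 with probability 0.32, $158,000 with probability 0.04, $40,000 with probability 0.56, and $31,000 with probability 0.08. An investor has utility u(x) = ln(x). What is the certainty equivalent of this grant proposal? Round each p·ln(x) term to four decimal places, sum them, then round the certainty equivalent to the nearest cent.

E[u] = 0.32·ln(186000) + 0.04·ln(158000) + 0.56·ln(40000) + 0.08·ln(31000) = 3.8827 + 0.4788 + 5.9341 + 0.8273 = 11.1229
CE = e^11.1229 ≈ 67703.96

$67,703.96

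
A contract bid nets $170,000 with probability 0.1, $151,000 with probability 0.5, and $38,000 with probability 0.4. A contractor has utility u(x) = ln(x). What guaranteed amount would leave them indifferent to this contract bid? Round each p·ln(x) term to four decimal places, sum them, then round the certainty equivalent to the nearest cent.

E[u] = 0.1·ln(170000) + 0.5·ln(151000) + 0.4·ln(38000) = 1.2044 + 5.9625 + 4.2181 = 11.3850
CE = e^11.3850 ≈ 87991.90

$87,991.90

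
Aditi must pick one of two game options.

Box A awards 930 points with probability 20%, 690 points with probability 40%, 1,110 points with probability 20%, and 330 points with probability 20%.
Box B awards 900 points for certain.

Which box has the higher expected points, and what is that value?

Box A = 0.2 × 930 + 0.4 × 690 + 0.2 × 1110 + 0.2 × 330 = 186 + 276 + 222 + 66 = 750
Box B: 900 (certain)

Box B (900 points)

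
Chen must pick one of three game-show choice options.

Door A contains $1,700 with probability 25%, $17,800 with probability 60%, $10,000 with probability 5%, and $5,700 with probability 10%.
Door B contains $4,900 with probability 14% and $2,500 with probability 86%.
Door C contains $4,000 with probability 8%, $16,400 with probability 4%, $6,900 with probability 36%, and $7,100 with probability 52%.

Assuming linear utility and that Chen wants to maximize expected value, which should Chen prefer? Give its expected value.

Door A = 0.25 × 1700 + 0.6 × 17800 + 0.05 × 10000 + 0.1 × 5700 = 425 + 10680 + 500 + 570 = 12175
Door B = 0.14 × 4900 + 0.86 × 2500 = 686 + 2150 = 2836
Door C = 0.08 × 4000 + 0.04 × 16400 + 0.36 × 6900 + 0.52 × 7100 = 320 + 656 + 2484 + 3692 = 7152

Door A ($12,175)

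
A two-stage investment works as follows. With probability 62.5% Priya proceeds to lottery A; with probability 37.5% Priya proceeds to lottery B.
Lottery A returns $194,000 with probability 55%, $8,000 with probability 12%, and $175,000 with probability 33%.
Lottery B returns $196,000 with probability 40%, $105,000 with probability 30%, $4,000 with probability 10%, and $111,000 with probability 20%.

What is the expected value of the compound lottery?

EV(A) = 0.55 × 194000 + 0.12 × 8000 + 0.33 × 175000 = 106700 + 960 + 57750 = 165410
EV(B) = 0.4 × 196000 + 0.3 × 105000 + 0.1 × 4000 + 0.2 × 111000 = 78400 + 31500 + 400 + 22200 = 132500
Overall = 0.625 × 165410 + 0.375 × 132500 = 103381.25 + 49687.5 = 153068.75

$153,068.75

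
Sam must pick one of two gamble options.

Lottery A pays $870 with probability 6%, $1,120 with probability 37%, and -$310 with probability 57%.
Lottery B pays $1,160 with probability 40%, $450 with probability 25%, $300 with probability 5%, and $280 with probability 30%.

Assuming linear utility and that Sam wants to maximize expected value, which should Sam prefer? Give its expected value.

Lottery B ($675.50)

Lottery A = 0.06 × 870 + 0.37 × 1120 + 0.57 × (-310) = 52.2 + 414.4 − 176.7 = 289.9
Lottery B = 0.4 × 1160 + 0.25 × 450 + 0.05 × 300 + 0.3 × 280 = 464 + 112.5 + 15 + 84 = 675.5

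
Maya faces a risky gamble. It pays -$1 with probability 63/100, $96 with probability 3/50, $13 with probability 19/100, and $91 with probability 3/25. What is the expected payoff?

EV = 63/100 × (-1) + 3/50 × 96 + 19/100 × 13 + 3/25 × 91 = -0.63 + 5.76 + 2.47 + 10.92 = 18.52

$18.52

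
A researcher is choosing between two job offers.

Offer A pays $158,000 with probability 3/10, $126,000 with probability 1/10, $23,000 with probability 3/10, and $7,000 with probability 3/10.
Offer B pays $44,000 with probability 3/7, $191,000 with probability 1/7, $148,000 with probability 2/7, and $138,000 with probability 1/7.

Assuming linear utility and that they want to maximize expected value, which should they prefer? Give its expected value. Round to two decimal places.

Offer A = 3/10 × 158000 + 1/10 × 126000 + 3/10 × 23000 + 3/10 × 7000 = 47400 + 12600 + 6900 + 2100 = 69000
Offer B = 3/7 × 44000 + 1/7 × 191000 + 2/7 × 148000 + 1/7 × 138000 = 18857.1429 + 27285.7143 + 42285.7143 + 19714.2857 = 108142.8571

Offer B ($108,142.86)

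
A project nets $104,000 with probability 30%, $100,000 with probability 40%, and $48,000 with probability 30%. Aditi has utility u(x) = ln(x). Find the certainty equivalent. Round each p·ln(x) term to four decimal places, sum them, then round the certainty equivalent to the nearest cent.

$81,186.15

E[u] = 0.3·ln(104000) + 0.4·ln(100000) + 0.3·ln(48000) = 3.4656 + 4.6052 + 3.2337 = 11.3045
CE = e^11.3045 ≈ 81186.15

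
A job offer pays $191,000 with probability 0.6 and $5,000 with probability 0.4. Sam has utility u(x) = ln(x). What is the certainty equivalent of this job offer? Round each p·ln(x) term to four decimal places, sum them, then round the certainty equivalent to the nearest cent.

E[u] = 0.6·ln(191000) + 0.4·ln(5000) = 7.2960 + 3.4069 = 10.7029
CE = e^10.7029 ≈ 44484.67

$44,484.67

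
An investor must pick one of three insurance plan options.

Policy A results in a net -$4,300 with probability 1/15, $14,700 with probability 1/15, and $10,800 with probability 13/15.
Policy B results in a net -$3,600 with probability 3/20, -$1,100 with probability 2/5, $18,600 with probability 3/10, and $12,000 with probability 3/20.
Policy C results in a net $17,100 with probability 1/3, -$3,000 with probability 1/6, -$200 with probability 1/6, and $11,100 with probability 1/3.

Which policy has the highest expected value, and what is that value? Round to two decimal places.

Policy A = 1/15 × (-4300) + 1/15 × 14700 + 13/15 × 10800 = -286.6667 + 980 + 9360 = 10053.3333
Policy B = 3/20 × (-3600) + 2/5 × (-1100) + 3/10 × 18600 + 3/20 × 12000 = -540 − 440 + 5580 + 1800 = 6400
Policy C = 1/3 × 17100 + 1/6 × (-3000) + 1/6 × (-200) + 1/3 × 11100 = 5700 − 500 − 33.3333 + 3700 = 8866.6667

Policy A ($10,053.33)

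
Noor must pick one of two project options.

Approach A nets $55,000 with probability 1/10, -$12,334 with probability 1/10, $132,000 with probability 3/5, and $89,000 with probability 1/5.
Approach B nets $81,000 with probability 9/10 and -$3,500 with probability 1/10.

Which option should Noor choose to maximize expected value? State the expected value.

Approach A ($101,266.60)

Approach A = 1/10 × 55000 + 1/10 × (-12334) + 3/5 × 132000 + 1/5 × 89000 = 5500 − 1233.4 + 79200 + 17800 = 101266.6
Approach B = 9/10 × 81000 + 1/10 × (-3500) = 72900 − 350 = 72550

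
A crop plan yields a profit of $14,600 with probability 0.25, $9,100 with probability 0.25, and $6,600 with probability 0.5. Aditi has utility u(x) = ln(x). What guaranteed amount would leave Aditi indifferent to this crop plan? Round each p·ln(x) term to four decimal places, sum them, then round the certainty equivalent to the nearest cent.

$8,721.97

E[u] = 0.25·ln(14600) + 0.25·ln(9100) + 0.5·ln(6600) = 2.3972 + 2.2790 + 4.3974 = 9.0736
CE = e^9.0736 ≈ 8721.97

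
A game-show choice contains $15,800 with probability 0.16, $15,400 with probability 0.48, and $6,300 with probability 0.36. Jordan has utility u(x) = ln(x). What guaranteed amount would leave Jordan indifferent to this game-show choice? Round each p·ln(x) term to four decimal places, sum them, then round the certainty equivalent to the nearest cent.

$11,208.19

E[u] = 0.16·ln(15800) + 0.48·ln(15400) + 0.36·ln(6300) = 1.5468 + 4.6282 + 3.1494 = 9.3244
CE = e^9.3244 ≈ 11208.19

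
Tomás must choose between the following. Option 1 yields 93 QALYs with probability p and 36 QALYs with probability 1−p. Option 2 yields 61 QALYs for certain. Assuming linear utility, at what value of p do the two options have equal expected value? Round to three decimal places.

p·93 + (1−p)·36 = 61
57p + 36 = 61
p = (61 − 36) / 57

p = 0.439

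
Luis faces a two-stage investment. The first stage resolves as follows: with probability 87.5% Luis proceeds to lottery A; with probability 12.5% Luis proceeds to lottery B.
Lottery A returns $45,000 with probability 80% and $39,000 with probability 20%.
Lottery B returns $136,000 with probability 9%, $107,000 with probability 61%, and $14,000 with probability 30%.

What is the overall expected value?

$48,538.75

EV(A) = 0.8 × 45000 + 0.2 × 39000 = 36000 + 7800 = 43800
EV(B) = 0.09 × 136000 + 0.61 × 107000 + 0.3 × 14000 = 12240 + 65270 + 4200 = 81710
Overall = 0.875 × 43800 + 0.125 × 81710 = 38325 + 10213.75 = 48538.75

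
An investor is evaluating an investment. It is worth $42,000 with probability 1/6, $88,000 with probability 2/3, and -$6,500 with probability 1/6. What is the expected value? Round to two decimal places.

$64,583.33

EV = 1/6 × 42000 + 2/3 × 88000 + 1/6 × (-6500) = 7000 + 58666.6667 − 1083.3333 = 64583.3333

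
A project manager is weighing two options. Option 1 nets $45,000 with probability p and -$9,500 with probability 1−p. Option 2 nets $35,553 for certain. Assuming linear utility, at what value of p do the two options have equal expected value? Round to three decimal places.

p = 0.827

p·45000 + (1−p)·(-9500) = 35553
54500p − 9500 = 35553
p = (35553 + 9500) / 54500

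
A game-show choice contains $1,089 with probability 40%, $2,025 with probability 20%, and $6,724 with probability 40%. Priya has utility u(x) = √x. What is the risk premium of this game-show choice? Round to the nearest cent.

$505.20

E[u] = 0.4·√1089 + 0.2·√2025 + 0.4·√6724 = 0.4·33 + 0.2·45 + 0.4·82 = 55
CE = (55)² = 3025
Risk premium = EV − CE = 3530.2 − 3025 = 505.2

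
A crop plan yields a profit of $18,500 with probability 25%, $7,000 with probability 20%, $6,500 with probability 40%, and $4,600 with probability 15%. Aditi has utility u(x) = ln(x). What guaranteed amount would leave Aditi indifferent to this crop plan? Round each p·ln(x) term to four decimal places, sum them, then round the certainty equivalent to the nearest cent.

$8,135.56

E[u] = 0.25·ln(18500) + 0.2·ln(7000) + 0.4·ln(6500) + 0.15·ln(4600) = 2.4564 + 1.7707 + 3.5118 + 1.2651 = 9.0040
CE = e^9.0040 ≈ 8135.56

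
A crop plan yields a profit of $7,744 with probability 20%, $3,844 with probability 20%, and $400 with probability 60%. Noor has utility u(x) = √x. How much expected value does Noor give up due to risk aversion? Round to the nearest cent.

$793.60

E[u] = 0.2·√7744 + 0.2·√3844 + 0.6·√400 = 0.2·88 + 0.2·62 + 0.6·20 = 42
CE = (42)² = 1764
Risk premium = EV − CE = 2557.6 − 1764 = 793.6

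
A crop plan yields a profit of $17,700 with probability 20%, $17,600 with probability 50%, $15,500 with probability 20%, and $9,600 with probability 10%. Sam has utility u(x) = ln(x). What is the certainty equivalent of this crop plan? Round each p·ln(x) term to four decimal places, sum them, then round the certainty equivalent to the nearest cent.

E[u] = 0.2·ln(17700) + 0.5·ln(17600) + 0.2·ln(15500) + 0.1·ln(9600) = 1.9563 + 4.8878 + 1.9297 + 0.9170 = 9.6908
CE = e^9.6908 ≈ 16168.17

$16,168.17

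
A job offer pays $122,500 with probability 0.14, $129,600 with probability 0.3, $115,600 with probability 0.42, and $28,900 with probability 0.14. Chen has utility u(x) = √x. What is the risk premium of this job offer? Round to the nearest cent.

E[u] = 0.14·√122500 + 0.3·√129600 + 0.42·√115600 + 0.14·√28900 = 0.14·350 + 0.3·360 + 0.42·340 + 0.14·170 = 323.6
CE = (323.6)² = 104716.96
Risk premium = EV − CE = 108628 − 104716.96 = 3911.04

$3,911.04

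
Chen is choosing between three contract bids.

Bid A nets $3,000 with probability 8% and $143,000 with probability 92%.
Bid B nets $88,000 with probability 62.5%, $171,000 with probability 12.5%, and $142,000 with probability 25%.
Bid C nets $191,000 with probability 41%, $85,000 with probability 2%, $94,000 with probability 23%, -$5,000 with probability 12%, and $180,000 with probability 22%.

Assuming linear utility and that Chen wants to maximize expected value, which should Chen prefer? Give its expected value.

Bid C ($140,630)

Bid A = 0.08 × 3000 + 0.92 × 143000 = 240 + 131560 = 131800
Bid B = 0.625 × 88000 + 0.125 × 171000 + 0.25 × 142000 = 55000 + 21375 + 35500 = 111875
Bid C = 0.41 × 191000 + 0.02 × 85000 + 0.23 × 94000 + 0.12 × (-5000) + 0.22 × 180000 = 78310 + 1700 + 21620 − 600 + 39600 = 140630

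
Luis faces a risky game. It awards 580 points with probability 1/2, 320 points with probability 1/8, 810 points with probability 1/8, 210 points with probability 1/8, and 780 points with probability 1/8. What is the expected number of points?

EV = 1/2 × 580 + 1/8 × 320 + 1/8 × 810 + 1/8 × 210 + 1/8 × 780 = 290 + 40 + 101.25 + 26.25 + 97.5 = 555

555 points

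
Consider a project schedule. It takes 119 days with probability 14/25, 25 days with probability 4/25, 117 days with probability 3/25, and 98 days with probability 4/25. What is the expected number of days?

100.36 days

EV = 14/25 × 119 + 4/25 × 25 + 3/25 × 117 + 4/25 × 98 = 66.64 + 4 + 14.04 + 15.68 = 100.36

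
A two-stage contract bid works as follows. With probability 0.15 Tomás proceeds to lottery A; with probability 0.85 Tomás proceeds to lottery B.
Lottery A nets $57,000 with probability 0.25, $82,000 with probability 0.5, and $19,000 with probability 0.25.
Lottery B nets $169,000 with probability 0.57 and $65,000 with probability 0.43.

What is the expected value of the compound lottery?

$114,638

EV(A) = 0.25 × 57000 + 0.5 × 82000 + 0.25 × 19000 = 14250 + 41000 + 4750 = 60000
EV(B) = 0.57 × 169000 + 0.43 × 65000 = 96330 + 27950 = 124280
Overall = 0.15 × 60000 + 0.85 × 124280 = 9000 + 105638 = 114638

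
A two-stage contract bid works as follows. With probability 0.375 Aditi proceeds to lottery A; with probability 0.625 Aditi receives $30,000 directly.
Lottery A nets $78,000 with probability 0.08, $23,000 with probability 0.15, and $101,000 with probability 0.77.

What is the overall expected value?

$51,547.50

EV(A) = 0.08 × 78000 + 0.15 × 23000 + 0.77 × 101000 = 6240 + 3450 + 77770 = 87460
Branch B: 30000 (certain)
Overall = 0.375 × 87460 + 0.625 × 30000 = 32797.5 + 18750 = 51547.5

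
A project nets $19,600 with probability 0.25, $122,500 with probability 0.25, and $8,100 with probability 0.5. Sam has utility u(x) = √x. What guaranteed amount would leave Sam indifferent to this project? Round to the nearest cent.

E[u] = 0.25·√19600 + 0.25·√122500 + 0.5·√8100 = 0.25·140 + 0.25·350 + 0.5·90 = 167.5
CE = (167.5)² = 28056.25

$28,056.25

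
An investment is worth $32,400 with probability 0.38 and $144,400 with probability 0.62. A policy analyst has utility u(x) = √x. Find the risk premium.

$9,424

E[u] = 0.38·√32400 + 0.62·√144400 = 0.38·180 + 0.62·380 = 304
CE = (304)² = 92416
Risk premium = EV − CE = 101840 − 92416 = 9424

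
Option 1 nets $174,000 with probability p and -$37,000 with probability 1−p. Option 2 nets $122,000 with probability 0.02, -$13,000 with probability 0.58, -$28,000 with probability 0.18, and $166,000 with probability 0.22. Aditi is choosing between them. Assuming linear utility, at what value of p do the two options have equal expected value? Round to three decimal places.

EV(Option 2) = 0.02 × 122000 + 0.58 × (-13000) + 0.18 × (-28000) + 0.22 × 166000 = 2440 − 7540 − 5040 + 36520 = 26380
p·174000 + (1−p)·(-37000) = 26380
211000p − 37000 = 26380
p = (26380 + 37000) / 211000

p = 0.300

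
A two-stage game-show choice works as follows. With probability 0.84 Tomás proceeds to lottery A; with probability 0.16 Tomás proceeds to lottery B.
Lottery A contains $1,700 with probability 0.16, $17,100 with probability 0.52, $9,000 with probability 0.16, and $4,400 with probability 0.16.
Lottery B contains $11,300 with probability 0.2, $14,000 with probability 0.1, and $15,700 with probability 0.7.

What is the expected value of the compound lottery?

$11,842.72

EV(A) = 0.16 × 1700 + 0.52 × 17100 + 0.16 × 9000 + 0.16 × 4400 = 272 + 8892 + 1440 + 704 = 11308
EV(B) = 0.2 × 11300 + 0.1 × 14000 + 0.7 × 15700 = 2260 + 1400 + 10990 = 14650
Overall = 0.84 × 11308 + 0.16 × 14650 = 9498.72 + 2344 = 11842.72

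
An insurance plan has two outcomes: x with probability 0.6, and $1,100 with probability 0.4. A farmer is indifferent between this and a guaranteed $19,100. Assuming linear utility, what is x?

x = $31,100

0.6·x + 0.4·1100 = 19100
0.6·x = 19100 − 440 = 18660
x = 18660 / 0.6 = 31100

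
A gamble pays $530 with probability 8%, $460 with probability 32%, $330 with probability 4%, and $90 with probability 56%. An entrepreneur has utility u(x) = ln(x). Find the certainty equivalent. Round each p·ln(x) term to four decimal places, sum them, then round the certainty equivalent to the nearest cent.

$184.14

E[u] = 0.08·ln(530) + 0.32·ln(460) + 0.04·ln(330) + 0.56·ln(90) = 0.5018 + 1.9620 + 0.2320 + 2.5199 = 5.2157
CE = e^5.2157 ≈ 184.14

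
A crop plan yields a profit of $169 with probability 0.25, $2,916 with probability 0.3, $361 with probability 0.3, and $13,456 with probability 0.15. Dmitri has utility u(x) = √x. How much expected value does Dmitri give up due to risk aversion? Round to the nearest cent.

$1,233.25

E[u] = 0.25·√169 + 0.3·√2916 + 0.3·√361 + 0.15·√13456 = 0.25·13 + 0.3·54 + 0.3·19 + 0.15·116 = 42.55
CE = (42.55)² = 1810.5025
Risk premium = EV − CE = 3043.75 − 1810.5025 = 1233.2475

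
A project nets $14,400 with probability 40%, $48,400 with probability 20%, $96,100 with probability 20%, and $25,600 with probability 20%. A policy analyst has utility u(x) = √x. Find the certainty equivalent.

$34,596

E[u] = 0.4·√14400 + 0.2·√48400 + 0.2·√96100 + 0.2·√25600 = 0.4·120 + 0.2·220 + 0.2·310 + 0.2·160 = 186
CE = (186)² = 34596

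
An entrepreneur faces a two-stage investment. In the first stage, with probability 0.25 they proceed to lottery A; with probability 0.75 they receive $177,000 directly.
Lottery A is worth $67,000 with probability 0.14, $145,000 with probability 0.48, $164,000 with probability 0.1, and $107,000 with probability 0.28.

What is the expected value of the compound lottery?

$164,085

EV(A) = 0.14 × 67000 + 0.48 × 145000 + 0.1 × 164000 + 0.28 × 107000 = 9380 + 69600 + 16400 + 29960 = 125340
Branch B: 177000 (certain)
Overall = 0.25 × 125340 + 0.75 × 177000 = 31335 + 132750 = 164085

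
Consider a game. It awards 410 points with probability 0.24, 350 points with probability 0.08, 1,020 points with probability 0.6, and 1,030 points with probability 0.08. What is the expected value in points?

EV = 0.24 × 410 + 0.08 × 350 + 0.6 × 1020 + 0.08 × 1030 = 98.4 + 28 + 612 + 82.4 = 820.8

820.8 points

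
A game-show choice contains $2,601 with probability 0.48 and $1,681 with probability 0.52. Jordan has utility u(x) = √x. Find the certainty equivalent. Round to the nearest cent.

E[u] = 0.48·√2601 + 0.52·√1681 = 0.48·51 + 0.52·41 = 45.8
CE = (45.8)² = 2097.64

$2,097.64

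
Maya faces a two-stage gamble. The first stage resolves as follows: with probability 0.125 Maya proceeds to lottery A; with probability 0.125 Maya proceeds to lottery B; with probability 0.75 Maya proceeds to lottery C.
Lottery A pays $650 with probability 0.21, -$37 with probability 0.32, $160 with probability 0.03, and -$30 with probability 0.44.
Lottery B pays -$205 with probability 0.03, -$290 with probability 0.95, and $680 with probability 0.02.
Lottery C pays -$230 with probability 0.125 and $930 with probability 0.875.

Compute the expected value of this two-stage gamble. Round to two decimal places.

$569.78

EV(A) = 0.21 × 650 + 0.32 × (-37) + 0.03 × 160 + 0.44 × (-30) = 136.5 − 11.84 + 4.8 − 13.2 = 116.26
EV(B) = 0.03 × (-205) + 0.95 × (-290) + 0.02 × 680 = -6.15 − 275.5 + 13.6 = -268.05
EV(C) = 0.125 × (-230) + 0.875 × 930 = -28.75 + 813.75 = 785
Overall = 0.125 × 116.26 + 0.125 × (-268.05) + 0.75 × 785 = 14.5325 − 33.50625 + 588.75 = 569.77625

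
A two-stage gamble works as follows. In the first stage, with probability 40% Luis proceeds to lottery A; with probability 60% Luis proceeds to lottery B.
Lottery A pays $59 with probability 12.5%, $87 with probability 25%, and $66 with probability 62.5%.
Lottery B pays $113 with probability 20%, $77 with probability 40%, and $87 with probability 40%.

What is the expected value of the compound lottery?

$81.07

EV(A) = 0.125 × 59 + 0.25 × 87 + 0.625 × 66 = 7.375 + 21.75 + 41.25 = 70.375
EV(B) = 0.2 × 113 + 0.4 × 77 + 0.4 × 87 = 22.6 + 30.8 + 34.8 = 88.2
Overall = 0.4 × 70.375 + 0.6 × 88.2 = 28.15 + 52.92 = 81.07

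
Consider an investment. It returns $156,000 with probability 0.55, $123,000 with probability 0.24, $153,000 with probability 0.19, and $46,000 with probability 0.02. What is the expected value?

EV = 0.55 × 156000 + 0.24 × 123000 + 0.19 × 153000 + 0.02 × 46000 = 85800 + 29520 + 29070 + 920 = 145310

$145,310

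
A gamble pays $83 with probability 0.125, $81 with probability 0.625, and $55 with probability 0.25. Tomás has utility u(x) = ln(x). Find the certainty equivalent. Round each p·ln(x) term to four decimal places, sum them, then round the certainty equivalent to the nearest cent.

$73.75

E[u] = 0.125·ln(83) + 0.625·ln(81) + 0.25·ln(55) = 0.5524 + 2.7465 + 1.0018 = 4.3007
CE = e^4.3007 ≈ 73.75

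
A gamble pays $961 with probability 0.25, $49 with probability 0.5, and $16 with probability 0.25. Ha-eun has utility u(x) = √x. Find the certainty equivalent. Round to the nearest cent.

E[u] = 0.25·√961 + 0.5·√49 + 0.25·√16 = 0.25·31 + 0.5·7 + 0.25·4 = 12.25
CE = (12.25)² = 150.0625

$150.06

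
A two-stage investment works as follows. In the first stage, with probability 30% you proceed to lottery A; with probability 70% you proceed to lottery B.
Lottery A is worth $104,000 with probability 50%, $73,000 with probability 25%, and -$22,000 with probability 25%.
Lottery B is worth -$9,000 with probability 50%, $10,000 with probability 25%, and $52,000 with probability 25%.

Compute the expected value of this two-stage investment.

$27,125

EV(A) = 0.5 × 104000 + 0.25 × 73000 + 0.25 × (-22000) = 52000 + 18250 − 5500 = 64750
EV(B) = 0.5 × (-9000) + 0.25 × 10000 + 0.25 × 52000 = -4500 + 2500 + 13000 = 11000
Overall = 0.3 × 64750 + 0.7 × 11000 = 19425 + 7700 = 27125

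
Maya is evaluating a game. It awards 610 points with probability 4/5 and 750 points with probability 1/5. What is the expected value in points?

EV = 4/5 × 610 + 1/5 × 750 = 488 + 150 = 638

638 points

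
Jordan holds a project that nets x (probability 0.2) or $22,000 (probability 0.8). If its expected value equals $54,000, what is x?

x = $182,000

0.2·x + 0.8·22000 = 54000
0.2·x = 54000 − 17600 = 36400
x = 36400 / 0.2 = 182000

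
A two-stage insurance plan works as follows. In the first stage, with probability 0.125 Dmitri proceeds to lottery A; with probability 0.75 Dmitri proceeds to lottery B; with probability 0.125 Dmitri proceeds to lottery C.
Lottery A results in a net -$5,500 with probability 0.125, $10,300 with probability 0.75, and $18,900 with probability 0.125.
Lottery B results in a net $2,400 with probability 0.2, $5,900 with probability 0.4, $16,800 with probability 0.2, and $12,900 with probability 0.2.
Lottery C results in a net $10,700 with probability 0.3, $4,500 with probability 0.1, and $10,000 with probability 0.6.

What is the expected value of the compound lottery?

$8,967.50

EV(A) = 0.125 × (-5500) + 0.75 × 10300 + 0.125 × 18900 = -687.5 + 7725 + 2362.5 = 9400
EV(B) = 0.2 × 2400 + 0.4 × 5900 + 0.2 × 16800 + 0.2 × 12900 = 480 + 2360 + 3360 + 2580 = 8780
EV(C) = 0.3 × 10700 + 0.1 × 4500 + 0.6 × 10000 = 3210 + 450 + 6000 = 9660
Overall = 0.125 × 9400 + 0.75 × 8780 + 0.125 × 9660 = 1175 + 6585 + 1207.5 = 8967.5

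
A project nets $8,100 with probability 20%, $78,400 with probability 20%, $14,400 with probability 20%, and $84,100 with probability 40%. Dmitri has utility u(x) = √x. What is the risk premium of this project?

E[u] = 0.2·√8100 + 0.2·√78400 + 0.2·√14400 + 0.4·√84100 = 0.2·90 + 0.2·280 + 0.2·120 + 0.4·290 = 214
CE = (214)² = 45796
Risk premium = EV − CE = 53820 − 45796 = 8024

$8,024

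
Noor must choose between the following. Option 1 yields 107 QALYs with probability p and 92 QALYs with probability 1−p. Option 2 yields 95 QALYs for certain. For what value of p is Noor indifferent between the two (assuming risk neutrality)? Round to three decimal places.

p = 0.200

p·107 + (1−p)·92 = 95
15p + 92 = 95
p = (95 − 92) / 15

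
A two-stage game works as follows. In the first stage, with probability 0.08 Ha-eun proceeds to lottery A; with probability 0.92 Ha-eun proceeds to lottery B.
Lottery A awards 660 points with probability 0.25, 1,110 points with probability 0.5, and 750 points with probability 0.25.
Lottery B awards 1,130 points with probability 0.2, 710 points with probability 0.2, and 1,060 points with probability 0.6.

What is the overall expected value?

EV(A) = 0.25 × 660 + 0.5 × 1110 + 0.25 × 750 = 165 + 555 + 187.5 = 907.5
EV(B) = 0.2 × 1130 + 0.2 × 710 + 0.6 × 1060 = 226 + 142 + 636 = 1004
Overall = 0.08 × 907.5 + 0.92 × 1004 = 72.6 + 923.68 = 996.28

996.28 points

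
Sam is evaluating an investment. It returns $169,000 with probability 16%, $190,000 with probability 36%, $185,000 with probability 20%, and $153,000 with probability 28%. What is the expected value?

EV = 0.16 × 169000 + 0.36 × 190000 + 0.2 × 185000 + 0.28 × 153000 = 27040 + 68400 + 37000 + 42840 = 175280

$175,280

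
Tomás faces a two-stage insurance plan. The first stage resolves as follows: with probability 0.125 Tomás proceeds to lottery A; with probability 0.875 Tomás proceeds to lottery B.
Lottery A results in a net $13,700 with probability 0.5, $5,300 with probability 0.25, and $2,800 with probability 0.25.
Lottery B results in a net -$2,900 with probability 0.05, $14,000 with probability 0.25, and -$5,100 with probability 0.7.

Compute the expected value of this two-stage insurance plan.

$921.25

EV(A) = 0.5 × 13700 + 0.25 × 5300 + 0.25 × 2800 = 6850 + 1325 + 700 = 8875
EV(B) = 0.05 × (-2900) + 0.25 × 14000 + 0.7 × (-5100) = -145 + 3500 − 3570 = -215
Overall = 0.125 × 8875 + 0.875 × (-215) = 1109.375 − 188.125 = 921.25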